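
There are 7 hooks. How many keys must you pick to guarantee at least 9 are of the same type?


Pigeonhole: to guarantee k in one of n categories, need (k-1)×n + 1.
k = 9, n = 7
Minimum = (9-1) × 7 + 1 = 8 × 7 + 1

57


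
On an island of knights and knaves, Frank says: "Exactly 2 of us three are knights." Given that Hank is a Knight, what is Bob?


Frank claims exactly 2 knights among Frank, Hank, Bob.
Given: Hank is a Knight.

Case 1: Frank is a Knight (tells truth)
  Then exactly 2 of the three are knights.
  Counting Frank, Hank: 2 knight(s) so far. Need 0 more → Bob = Knave.
Case 2: Frank is a Knave (lies)
  Then the count is NOT 2.
  If Bob = Knight, count = 2 = 2 → claim would be true, contradicts lie.
  If Bob = Knave, count = 1 ≠ 2 → lie confirmed ✓

Bob is a Knave.

Knave


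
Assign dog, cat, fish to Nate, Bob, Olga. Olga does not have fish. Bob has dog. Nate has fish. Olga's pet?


From clues:
  Bob → dog
  Nate → fish
By elimination, Olga gets the remaining.

cat


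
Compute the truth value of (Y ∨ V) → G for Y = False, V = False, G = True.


Y = False, V = False, G = True
Step 1: Y ∨ V = False OR False = False
Step 2: (False) → G: false only when antecedent=True and G=False.
Result: True

True


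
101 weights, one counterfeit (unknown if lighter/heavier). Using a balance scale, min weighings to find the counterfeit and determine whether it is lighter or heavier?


Let n = 101. 202 possibilities (n weights × lighter/heavier); each weighing has 3 outcomes.
Bound for k weighings: say the first weighing puts j weights on each pan. If it tips, the 2j weighed weights remain suspects (each with a known direction) and k-1 weighings give 3^(k-1) outcomes; 3^(k-1) is odd, so 2j ≤ 3^(k-1) - 1. If it balances, the n - 2j unweighed weights remain with direction unknown: 2(n - 2j) ≤ 3^(k-1) - 1 by the same parity argument. Adding, n ≤ (3^(k-1) - 1) + (3^(k-1) - 1)/2 = (3^k - 3)/2, and the classical three-group strategy achieves this (3 weights in 2 weighings, 12 in 3, 39 in 4, 120 in 5).
So we need the smallest k with (3^k - 3)/2 ≥ 101.
k = 4: (3^4 - 3)/2 = 39 < 101 ✗
k = 5: (3^5 - 3)/2 = 120 ≥ 101 ✓

5


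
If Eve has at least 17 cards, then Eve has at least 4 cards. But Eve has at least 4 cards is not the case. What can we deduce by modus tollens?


Modus tollens: P → Q, ¬Q ⊢ ¬P
P: Eve has at least 17 cards
Q: Eve has at least 4 cards
We have P → Q and Q is false.
By modus tollens, P must be false.

It is not the case that Eve has at least 17 cards


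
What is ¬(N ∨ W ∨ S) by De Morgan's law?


De Morgan's law: ¬(P ∨ Q ∨ R) ≡ ¬P ∧ ¬Q ∧ ¬R
¬(N ∨ W ∨ S) = ¬N ∧ ¬W ∧ ¬S

¬N ∧ ¬W ∧ ¬S


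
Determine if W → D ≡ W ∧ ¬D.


Expression 1: W → D
Expression 2: W ∧ ¬D
Truth table (W D | Expr1 Expr2):
  T T |   T     F   ← differ
  T F |   F     T   ← differ
  F T |   T     F   ← differ
  F F |   T     F   ← differ
Counterexample: W=T, D=T gives Expr1 = T but Expr2 = F, so the expressions are NOT logically equivalent.

No


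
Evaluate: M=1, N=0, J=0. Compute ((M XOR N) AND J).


M XOR N = 1^0 = 1
1 AND 0 = 0

0


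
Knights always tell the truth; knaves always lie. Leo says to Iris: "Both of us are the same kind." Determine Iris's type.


Leo says: "Both of us are the same kind."
Case 1: Leo is a Knight (truth-teller)
  Statement is true → they ARE the same → Iris is also a Knight
Case 2: Leo is a Knave (liar)
  Statement is false → they are NOT the same → Iris is a Knight
In both cases, Iris is a Knight.

Knight


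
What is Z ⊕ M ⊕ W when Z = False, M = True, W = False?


Z = False, M = True, W = False
Step 1: Z ⊕ M = False XOR True = True
Step 2: True ⊕ W = True XOR False = True
XOR is true when an odd number of operands are true.

True


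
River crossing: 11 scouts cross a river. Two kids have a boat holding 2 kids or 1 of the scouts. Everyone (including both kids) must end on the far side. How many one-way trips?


Per crossing of one of the scouts: kids→, one←, one of the scouts→, one← = 4 trips
11 × 4 = 44, + 1 final kids→ = 45
Minimum trips = 45

45


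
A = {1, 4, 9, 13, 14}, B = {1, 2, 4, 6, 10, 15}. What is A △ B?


A = {1, 4, 9, 13, 14}
B = {1, 2, 4, 6, 10, 15}
Operation: symmetric difference
In A only: [9, 13, 14], in B only: [2, 6, 10, 15]

{2, 6, 9, 10, 13, 14, 15}


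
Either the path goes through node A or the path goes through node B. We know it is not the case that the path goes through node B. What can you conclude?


Disjunctive syllogism: P ∨ Q, ¬P ⊢ Q
Disjunction: the path goes through node A ∨ the path goes through node B
We know it is not the case that the path goes through node B.
By disjunctive syllogism, the other disjunct must be true.

The path goes through node A


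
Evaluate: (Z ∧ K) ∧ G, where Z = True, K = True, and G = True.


Z = True, K = True, G = True
Step 1: Z ∧ K = True AND True = True
Step 2: True ∧ G = True AND True = True
AND is true only when ALL operands are true.

True


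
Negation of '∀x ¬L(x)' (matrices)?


Original: ∀x ¬L(x)
Rule: ¬∀→∃, ¬∃→∀, negate predicate.
Negation: ∃x L(x)

∃x L(x)


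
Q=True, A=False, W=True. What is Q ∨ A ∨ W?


Q = True, A = False, W = True
Expression: Q ∨ A ∨ W
Step 1: Q ∨ A = True OR False = True
Step 2: (True) ∨ W = True OR True = True

True


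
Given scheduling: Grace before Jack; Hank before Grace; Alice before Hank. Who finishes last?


Constraints: Grace before Jack; Hank before Grace; Alice before Hank
The last task can have nothing scheduled after it, so it must never appear on the left of a 'before'.
Tasks appearing before some other task: Grace, Hank, Alice.
The only task not in that list is Jack → it is last.

Jack


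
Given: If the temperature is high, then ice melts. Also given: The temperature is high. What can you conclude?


Modus ponens: P → Q, P ⊢ Q
P: the temperature is high
Q: ice melts
We have P → Q and P is true.
By modus ponens, Q must be true.

Ice melts


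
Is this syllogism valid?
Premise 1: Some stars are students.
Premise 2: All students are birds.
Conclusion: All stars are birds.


Premise 1: Some stars are students.
Premise 2: All students are birds.
Conclusion: All stars are birds.
Fallacy: illicit minor. The minor term (stars) is distributed in the conclusion ('All stars ...') but undistributed in its premise ('Some stars are students' doesn't cover all stars).
Only 'Some stars are birds' follows, not 'All'.

Invalid


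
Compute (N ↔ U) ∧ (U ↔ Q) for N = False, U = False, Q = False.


N = False, U = False, Q = False
Step 1: N ↔ U is true when N and U have the same value. Result: True
Step 2: U ↔ Q is true when U and Q have the same value. Result: True
Step 3: True ∧ True = True

True


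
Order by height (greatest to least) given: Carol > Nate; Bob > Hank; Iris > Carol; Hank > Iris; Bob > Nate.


Constraints: Carol > Nate; Bob > Hank; Iris > Carol; Hank > Iris; Bob > Nate
Method: at each step, the next-highest is the one remaining person who never appears on the smaller side of a constraint between remaining people.
  Step 1: remaining {Bob, Nate, Iris, Carol, Hank}; on the smaller side: {Nate, Iris, Carol, Hank} → Bob is next (Bob > Hank; Bob > Nate).
  Step 2: remaining {Nate, Iris, Carol, Hank}; on the smaller side: {Nate, Iris, Carol} → Hank is next (Hank > Iris).
  Step 3: remaining {Nate, Iris, Carol}; on the smaller side: {Nate, Carol} → Iris is next (Iris > Carol).
  Step 4: remaining {Nate, Carol}; on the smaller side: {Nate} → Carol is next (Carol > Nate).
  Step 5: only Nate remains → lowest.
Final ranking (highest to lowest):

Bob > Hank > Iris > Carol > Nate


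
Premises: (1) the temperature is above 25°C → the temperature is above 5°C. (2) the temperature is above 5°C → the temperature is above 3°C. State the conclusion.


Hypothetical syllogism: P → Q, Q → R ⊢ P → R
Premise 1: the temperature is above 25°C → the temperature is above 5°C
Premise 2: the temperature is above 5°C → the temperature is above 3°C
Chain the implications: the middle term (the temperature is above 5°C) links the two.
Conclusion: If the temperature is above 25°C, then the temperature is above 3°C.

If the temperature is above 25°C, then the temperature is above 3°C.


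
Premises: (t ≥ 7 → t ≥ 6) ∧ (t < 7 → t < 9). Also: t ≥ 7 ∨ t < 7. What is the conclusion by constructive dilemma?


Constructive dilemma: (P → Q) ∧ (R → S), P ∨ R ⊢ Q ∨ S
Premise 1: t ≥ 7 → t ≥ 6
Premise 2: t < 7 → t < 9
Premise 3: t ≥ 7 ∨ t < 7
Case 1: Assuming t ≥ 7, then by Premise 1, t ≥ 6.
Case 2: Assuming t < 7, then by Premise 2, t < 9.
Since one of t ≥ 7 or t < 7 must hold, we get t ≥ 6 or t < 9.

t ≥ 6 or t < 9.


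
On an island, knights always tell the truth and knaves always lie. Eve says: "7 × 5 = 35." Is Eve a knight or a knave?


Statement: "7 × 5 = 35."
Actual: 7 × 5 = 35
Claimed: 35
Statement is TRUE → Eve tells the truth → Knight

Knight


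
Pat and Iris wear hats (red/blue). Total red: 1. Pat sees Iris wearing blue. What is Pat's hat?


Total red = 1, Iris = blue
Red accounted for: 0
Remaining for Pat: 1
Pat's hat is red.

red


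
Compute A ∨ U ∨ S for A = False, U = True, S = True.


A = False, U = True, S = True
Step 1: A ∨ U = False OR True = True
Step 2: True ∨ S = True OR True = True
OR is true when at least one operand is true.

True


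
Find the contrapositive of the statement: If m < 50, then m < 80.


Original: If m < 50, then m < 80
Contrapositive: If ¬Q, then ¬P
Negate Q: not (m < 80)
Negate P: not (m < 50)

If not (m < 80), then not (m < 50).


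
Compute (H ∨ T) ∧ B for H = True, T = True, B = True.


H = True, T = True, B = True
Step 1: H ∨ T = True OR True = True
Step 2: True ∧ B = True AND True = True
OR is true when at least one operand is true; AND requires both.

True


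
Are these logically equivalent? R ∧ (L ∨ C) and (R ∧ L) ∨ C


Expression 1: R ∧ (L ∨ C)
Expression 2: (R ∧ L) ∨ C
Truth table (R L C | Expr1 Expr2):
  T T T |   T     T
  T T F |   T     T
  T F T |   T     T
  T F F |   F     F
  F T T |   F     T   ← differ
  F T F |   F     F
  F F T |   F     T   ← differ
  F F F |   F     F
Counterexample: R=F, L=T, C=T gives Expr1 = F but Expr2 = T, so the expressions are NOT logically equivalent.

No


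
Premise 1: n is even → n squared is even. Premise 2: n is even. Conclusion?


Modus ponens: P → Q, P ⊢ Q
P: n is even
Q: n squared is even
We have P → Q and P is true.
By modus ponens, Q must be true.

n squared is even


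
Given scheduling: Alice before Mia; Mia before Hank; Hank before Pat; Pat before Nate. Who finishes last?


Constraints: Alice before Mia; Mia before Hank; Hank before Pat; Pat before Nate
The last task can have nothing scheduled after it, so it must never appear on the left of a 'before'.
Tasks appearing before some other task: Alice, Mia, Hank, Pat.
The only task not in that list is Nate → it is last.

Nate


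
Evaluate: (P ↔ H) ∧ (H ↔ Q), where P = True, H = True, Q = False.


P = True, H = True, Q = False
Step 1: P ↔ H is true when P and H have the same value. Result: True
Step 2: H ↔ Q is true when H and Q have the same value. Result: False
Step 3: True ∧ False = False

False


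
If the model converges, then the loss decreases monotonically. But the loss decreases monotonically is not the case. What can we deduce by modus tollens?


Modus tollens: P → Q, ¬Q ⊢ ¬P
P: the model converges
Q: the loss decreases monotonically
We have P → Q and Q is false.
By modus tollens, P must be false.

It is not the case that the model converges


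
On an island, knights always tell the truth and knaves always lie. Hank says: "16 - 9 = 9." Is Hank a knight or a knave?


Statement: "16 - 9 = 9."
Actual: 16 - 9 = 7
Claimed: 9
Statement is FALSE → Hank lies → Knave

Knave


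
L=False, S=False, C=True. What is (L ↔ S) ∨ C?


L = False, S = False, C = True
Expression: (L ↔ S) ∨ C
Step 1: L ↔ S = (False iff False) (true when values match) = True
Step 2: (True) ∨ C = True OR True = True

True


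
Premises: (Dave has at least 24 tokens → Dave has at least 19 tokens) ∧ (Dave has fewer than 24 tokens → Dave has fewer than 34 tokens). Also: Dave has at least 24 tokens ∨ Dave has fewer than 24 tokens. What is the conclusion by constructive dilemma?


Constructive dilemma: (P → Q) ∧ (R → S), P ∨ R ⊢ Q ∨ S
Premise 1: Dave has at least 24 tokens → Dave has at least 19 tokens
Premise 2: Dave has fewer than 24 tokens → Dave has fewer than 34 tokens
Premise 3: Dave has at least 24 tokens ∨ Dave has fewer than 24 tokens
Case 1: Assuming Dave has at least 24 tokens, then by Premise 1, Dave has at least 19 tokens.
Case 2: Assuming Dave has fewer than 24 tokens, then by Premise 2, Dave has fewer than 34 tokens.
Since one of Dave has at least 24 tokens or Dave has fewer than 24 tokens must hold, we get Dave has at least 19 tokens or Dave has fewer than 34 tokens.

Dave has at least 19 tokens or Dave has fewer than 34 tokens.


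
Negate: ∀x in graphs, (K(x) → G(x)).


Original: ∀x (K(x) → G(x))
Rule: ¬∀→∃, ¬∃→∀, negate predicate.
Negation: ∃x (K(x) ∧ ¬G(x))

∃x (K(x) ∧ ¬G(x))


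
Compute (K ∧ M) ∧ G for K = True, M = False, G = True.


K = True, M = False, G = True
Step 1: K ∧ M = True AND False = False
Step 2: False ∧ G = False AND True = False
AND is true only when ALL operands are true.

False


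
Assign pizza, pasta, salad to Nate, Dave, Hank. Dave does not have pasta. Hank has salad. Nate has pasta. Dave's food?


From clues:
  Hank → salad
  Nate → pasta
By elimination, Dave gets the remaining.

pizza


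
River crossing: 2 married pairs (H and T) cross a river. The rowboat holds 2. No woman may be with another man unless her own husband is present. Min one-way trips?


Label couples H and T.
1. WH+WT → (far: WH,WT; near: HH,HT)
2. WH ←   (far: WT; near: HH,HT,WH)
3. HH+HT → (far: HH,HT,WT; near: WH)
4. HH ←   (far: HT,WT; near: HH,WH)  — HH returns, since WH is alone on near bank
5. HH+WH → (far: all four; near: empty)
Every state respects the constraint.
Minimum trips = 5

5


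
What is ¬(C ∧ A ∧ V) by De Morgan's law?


De Morgan's law: ¬(P ∧ Q ∧ R) ≡ ¬P ∨ ¬Q ∨ ¬R
¬(C ∧ A ∧ V) = ¬C ∨ ¬A ∨ ¬V

¬C ∨ ¬A ∨ ¬V


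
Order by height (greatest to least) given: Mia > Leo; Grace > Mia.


Constraints: Mia > Leo; Grace > Mia
Method: at each step, the next-highest is the one remaining person who never appears on the smaller side of a constraint between remaining people.
  Step 1: remaining {Mia, Leo, Grace}; on the smaller side: {Mia, Leo} → Grace is next (Grace > Mia).
  Step 2: remaining {Mia, Leo}; on the smaller side: {Leo} → Mia is next (Mia > Leo).
  Step 3: only Leo remains → lowest.
Final ranking (highest to lowest):

Grace > Mia > Leo


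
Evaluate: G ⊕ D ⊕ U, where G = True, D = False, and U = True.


G = True, D = False, U = True
Step 1: G ⊕ D = True XOR False = True
Step 2: True ⊕ U = True XOR True = False
XOR is true when an odd number of operands are true.

False


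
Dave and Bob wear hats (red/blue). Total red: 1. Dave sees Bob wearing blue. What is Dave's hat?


Total red = 1, Bob = blue
Red accounted for: 0
Remaining for Dave: 1
Dave's hat is red.

red


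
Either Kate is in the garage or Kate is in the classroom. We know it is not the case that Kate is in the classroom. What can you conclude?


Disjunctive syllogism: P ∨ Q, ¬P ⊢ Q
Disjunction: Kate is in the garage ∨ Kate is in the classroom
We know it is not the case that Kate is in the classroom.
By disjunctive syllogism, the other disjunct must be true.

Kate is in the garage


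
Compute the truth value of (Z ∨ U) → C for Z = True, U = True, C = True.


Z = True, U = True, C = True
Step 1: Z ∨ U = True OR True = True
Step 2: (True) → C: false only when antecedent=True and C=False.
Result: True

True


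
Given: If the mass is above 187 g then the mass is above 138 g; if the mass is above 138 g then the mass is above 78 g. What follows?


Hypothetical syllogism: P → Q, Q → R ⊢ P → R
Premise 1: the mass is above 187 g → the mass is above 138 g
Premise 2: the mass is above 138 g → the mass is above 78 g
Chain the implications: the middle term (the mass is above 138 g) links the two.
Conclusion: If the mass is above 187 g, then the mass is above 78 g.

If the mass is above 187 g, then the mass is above 78 g.


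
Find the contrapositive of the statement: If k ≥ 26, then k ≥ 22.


Original: If k ≥ 26, then k ≥ 22
Contrapositive: If ¬Q, then ¬P
Negate Q: not (k ≥ 22)
Negate P: not (k ≥ 26)

If not (k ≥ 22), then not (k ≥ 26).


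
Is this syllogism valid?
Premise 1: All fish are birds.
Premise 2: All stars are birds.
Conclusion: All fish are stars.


Premise 1: All fish are birds.
Premise 2: All stars are birds.
Conclusion: All fish are stars.
Fallacy: undistributed middle. birds is predicate in both.
Counterexample: fish and stars could be disjoint subsets of birds.

Invalid


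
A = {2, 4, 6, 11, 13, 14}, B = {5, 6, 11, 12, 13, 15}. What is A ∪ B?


A = {2, 4, 6, 11, 13, 14}
B = {5, 6, 11, 12, 13, 15}
Operation: union
All elements combined: 2, 4, 5, 6, 11, 12, 13, 14, 15

{2, 4, 5, 6, 11, 12, 13, 14, 15}


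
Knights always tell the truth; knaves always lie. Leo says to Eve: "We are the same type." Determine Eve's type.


Leo says: "We are the same type."
Case 1: Leo is a Knight (truth-teller)
  Statement is true → they ARE the same → Eve is also a Knight
Case 2: Leo is a Knave (liar)
  Statement is false → they are NOT the same → Eve is a Knight
In both cases, Eve is a Knight.

Knight


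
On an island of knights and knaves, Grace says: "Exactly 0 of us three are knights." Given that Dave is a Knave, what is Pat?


Grace claims exactly 0 knights among Grace, Dave, Pat.
Given: Dave is a Knave.

Case 1: Grace is a Knight (tells truth)
  Then exactly 0 of the three are knights.
  Counting Grace, Dave: 1 knight(s) so far. Need -1 more → impossible.
Case 2: Grace is a Knave (lies)
  Then the count is NOT 0.
  If Pat = Knave, count = 0 = 0 → claim would be true, contradicts lie.
  If Pat = Knight, count = 1 ≠ 0 → lie confirmed ✓

Pat is a Knight.

Knight


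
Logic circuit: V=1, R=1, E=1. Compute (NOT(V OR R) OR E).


V OR R = 1
NOT(1) = 0
0 OR 1 = 1

1


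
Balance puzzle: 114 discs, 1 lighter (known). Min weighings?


Each weighing has 3 outcomes (left heavy / balance / right heavy), so k weighings distinguish at most 3^k cases; splitting into three near-equal groups achieves this.
Need 3^k ≥ 114: 3^4 = 81 < 114 ≤ 3^5 = 243
k = ⌈log₃(114)⌉ = 5

5


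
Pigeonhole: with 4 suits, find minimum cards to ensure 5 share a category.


Pigeonhole: to guarantee k in one of n categories, need (k-1)×n + 1.
k = 5, n = 4
Minimum = (5-1) × 4 + 1 = 4 × 4 + 1

17


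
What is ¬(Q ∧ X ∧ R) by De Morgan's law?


De Morgan's law: ¬(P ∧ Q ∧ R) ≡ ¬P ∨ ¬Q ∨ ¬R
¬(Q ∧ X ∧ R) = ¬Q ∨ ¬X ∨ ¬R

¬Q ∨ ¬X ∨ ¬R


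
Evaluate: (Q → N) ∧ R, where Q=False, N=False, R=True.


Q = False, N = False, R = True
Expression: (Q → N) ∧ R
Step 1: Q → N = False → False (false only if Q=True, N=False) = True
Step 2: (True) ∧ R = True AND True = True

True


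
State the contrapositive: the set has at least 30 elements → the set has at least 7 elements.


Original: If the set has at least 30 elements, then the set has at least 7 elements
Contrapositive: If ¬Q, then ¬P
Negate Q: not (the set has at least 7 elements)
Negate P: not (the set has at least 30 elements)

If not (the set has at least 7 elements), then not (the set has at least 30 elements).


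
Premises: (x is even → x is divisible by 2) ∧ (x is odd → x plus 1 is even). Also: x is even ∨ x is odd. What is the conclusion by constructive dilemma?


Constructive dilemma: (P → Q) ∧ (R → S), P ∨ R ⊢ Q ∨ S
Premise 1: x is even → x is divisible by 2
Premise 2: x is odd → x plus 1 is even
Premise 3: x is even ∨ x is odd
Case 1: Assuming x is even, then by Premise 1, x is divisible by 2.
Case 2: Assuming x is odd, then by Premise 2, x plus 1 is even.
Since one of x is even or x is odd must hold, we get x is divisible by 2 or x plus 1 is even.

x is divisible by 2 or x plus 1 is even.


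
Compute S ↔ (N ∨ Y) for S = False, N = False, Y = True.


S = False, N = False, Y = True
Step 1: N ∨ Y = False OR True = True
Step 2: S ↔ (True): true when both sides have same truth value.
Result: False ↔ True = False

False


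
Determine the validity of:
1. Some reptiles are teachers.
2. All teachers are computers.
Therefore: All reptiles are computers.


Premise 1: Some reptiles are teachers.
Premise 2: All teachers are computers.
Conclusion: All reptiles are computers.
Fallacy: illicit minor. The minor term (reptiles) is distributed in the conclusion ('All reptiles ...') but undistributed in its premise ('Some reptiles are teachers' doesn't cover all reptiles).
Only 'Some reptiles are computers' follows, not 'All'.

Invalid


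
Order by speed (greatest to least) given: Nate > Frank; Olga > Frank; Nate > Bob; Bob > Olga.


Constraints: Nate > Frank; Olga > Frank; Nate > Bob; Bob > Olga
Method: at each step, the next-highest is the one remaining person who never appears on the smaller side of a constraint between remaining people.
  Step 1: remaining {Olga, Bob, Frank, Nate}; on the smaller side: {Olga, Bob, Frank} → Nate is next (Nate > Frank; Nate > Bob).
  Step 2: remaining {Olga, Bob, Frank}; on the smaller side: {Olga, Frank} → Bob is next (Bob > Olga).
  Step 3: remaining {Olga, Frank}; on the smaller side: {Frank} → Olga is next (Olga > Frank).
  Step 4: only Frank remains → lowest.
Final ranking (highest to lowest):

Nate > Bob > Olga > Frank


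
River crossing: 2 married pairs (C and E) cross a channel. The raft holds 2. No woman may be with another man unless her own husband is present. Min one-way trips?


Label couples C and E.
1. WC+WE → (far: WC,WE; near: HC,HE)
2. WC ←   (far: WE; near: HC,HE,WC)
3. HC+HE → (far: HC,HE,WE; near: WC)
4. HC ←   (far: HE,WE; near: HC,WC)  — HC returns, since WC is alone on near bank
5. HC+WC → (far: all four; near: empty)
Every state respects the constraint.
Minimum trips = 5

5


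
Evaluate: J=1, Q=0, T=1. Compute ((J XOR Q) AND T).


J XOR Q = 1^0 = 1
1 AND 1 = 1

1


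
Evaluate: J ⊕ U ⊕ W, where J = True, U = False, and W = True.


J = True, U = False, W = True
Step 1: J ⊕ U = True XOR False = True
Step 2: True ⊕ W = True XOR True = False
XOR is true when an odd number of operands are true.

False


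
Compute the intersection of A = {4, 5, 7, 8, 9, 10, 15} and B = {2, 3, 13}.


A = {4, 5, 7, 8, 9, 10, 15}
B = {2, 3, 13}
Operation: intersection
Elements in both: none

∅


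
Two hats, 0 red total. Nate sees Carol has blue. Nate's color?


Total red = 0, Carol = blue
Red accounted for: 0
Remaining for Nate: 0
Nate's hat is blue.

blue


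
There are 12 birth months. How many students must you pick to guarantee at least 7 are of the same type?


Pigeonhole: to guarantee k in one of n categories, need (k-1)×n + 1.
k = 7, n = 12
Minimum = (7-1) × 12 + 1 = 6 × 12 + 1

73


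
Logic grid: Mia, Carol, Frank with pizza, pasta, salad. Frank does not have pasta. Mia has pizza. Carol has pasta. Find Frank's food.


From clues:
  Mia → pizza
  Carol → pasta
By elimination, Frank gets the remaining.

salad


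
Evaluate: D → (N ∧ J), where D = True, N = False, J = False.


D = True, N = False, J = False
Step 1: N ∧ J = False AND False = False
Step 2: D → (False): false only when D=True and consequent=False.
Result: False

False


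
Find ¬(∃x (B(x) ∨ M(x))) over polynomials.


Original: ∃x (B(x) ∨ M(x))
Rule: ¬∀→∃, ¬∃→∀, negate predicate.
Negation: ∀x (¬B(x) ∧ ¬M(x))

∀x (¬B(x) ∧ ¬M(x))


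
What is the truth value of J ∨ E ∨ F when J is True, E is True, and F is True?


J = True, E = True, F = True
Step 1: J ∨ E = True OR True = True
Step 2: True ∨ F = True OR True = True
OR is true when at least one operand is true.

True


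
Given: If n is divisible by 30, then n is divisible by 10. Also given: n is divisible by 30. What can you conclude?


Modus ponens: P → Q, P ⊢ Q
P: n is divisible by 30
Q: n is divisible by 10
We have P → Q and P is true.
By modus ponens, Q must be true.

n is divisible by 10


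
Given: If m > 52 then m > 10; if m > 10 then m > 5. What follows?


Hypothetical syllogism: P → Q, Q → R ⊢ P → R
Premise 1: m > 52 → m > 10
Premise 2: m > 10 → m > 5
Chain the implications: the middle term (m > 10) links the two.
Conclusion: If m > 52, then m > 5.

If m > 52, then m > 5.


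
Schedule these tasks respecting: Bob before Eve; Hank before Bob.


Constraints: Bob before Eve; Hank before Bob
Method: repeatedly schedule the remaining task that has no remaining task required before it.
  Step 1: remaining {Bob, Eve, Hank}; every task except Hank still has a predecessor pending → schedule Hank.
  Step 2: remaining {Bob, Eve}; every task except Bob still has a predecessor pending → schedule Bob.
  Step 3: only Eve remains → schedule Eve.
Resulting order:

Hank → Bob → Eve


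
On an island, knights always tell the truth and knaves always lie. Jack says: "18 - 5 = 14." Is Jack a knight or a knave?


Statement: "18 - 5 = 14."
Actual: 18 - 5 = 13
Claimed: 14
Statement is FALSE → Jack lies → Knave

Knave


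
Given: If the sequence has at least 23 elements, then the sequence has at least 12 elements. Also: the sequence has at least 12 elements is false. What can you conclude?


Modus tollens: P → Q, ¬Q ⊢ ¬P
P: the sequence has at least 23 elements
Q: the sequence has at least 12 elements
We have P → Q and Q is false.
By modus tollens, P must be false.

It is not the case that the sequence has at least 23 elements


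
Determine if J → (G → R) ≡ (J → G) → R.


Expression 1: J → (G → R)
Expression 2: (J → G) → R
Truth table (J G R | Expr1 Expr2):
  T T T |   T     T
  T T F |   F     F
  T F T |   T     T
  T F F |   T     T
  F T T |   T     T
  F T F |   T     F   ← differ
  F F T |   T     T
  F F F |   T     F   ← differ
Counterexample: J=F, G=T, R=F gives Expr1 = T but Expr2 = F, so the expressions are NOT logically equivalent.

No


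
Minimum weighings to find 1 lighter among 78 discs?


Each weighing has 3 outcomes (left heavy / balance / right heavy), so k weighings distinguish at most 3^k cases; splitting into three near-equal groups achieves this.
Need 3^k ≥ 78: 3^3 = 27 < 78 ≤ 3^4 = 81
k = ⌈log₃(78)⌉ = 4

4


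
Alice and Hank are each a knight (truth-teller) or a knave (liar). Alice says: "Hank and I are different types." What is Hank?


Alice says: "Hank and I are different types."
Case 1: Alice is a Knight (truth-teller)
  Statement is true → they ARE different → Hank is a Knave
Case 2: Alice is a Knave (liar)
  Statement is false → they are NOT different → Hank is a Knave
In both cases, Hank is a Knave.

Knave


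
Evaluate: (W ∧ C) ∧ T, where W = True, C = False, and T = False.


W = True, C = False, T = False
Step 1: W ∧ C = True AND False = False
Step 2: False ∧ T = False AND False = False
AND is true only when ALL operands are true.

False


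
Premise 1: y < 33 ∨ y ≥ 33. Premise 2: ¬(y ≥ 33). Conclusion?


Disjunctive syllogism: P ∨ Q, ¬P ⊢ Q
Disjunction: y < 33 ∨ y ≥ 33
We know it is not the case that y ≥ 33.
By disjunctive syllogism, the other disjunct must be true.

y < 33


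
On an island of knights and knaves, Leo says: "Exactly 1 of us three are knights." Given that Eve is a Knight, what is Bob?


Leo claims exactly 1 knights among Leo, Eve, Bob.
Given: Eve is a Knight.

Case 1: Leo is a Knight (tells truth)
  Then exactly 1 of the three are knights.
  Counting Leo, Eve: 2 knight(s) so far. Need -1 more → impossible.
Case 2: Leo is a Knave (lies)
  Then the count is NOT 1.
  If Bob = Knave, count = 1 = 1 → claim would be true, contradicts lie.
  If Bob = Knight, count = 2 ≠ 1 → lie confirmed ✓

Bob is a Knight.

Knight


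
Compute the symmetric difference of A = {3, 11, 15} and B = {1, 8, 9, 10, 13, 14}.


A = {3, 11, 15}
B = {1, 8, 9, 10, 13, 14}
Operation: symmetric difference
In A only: [3, 11, 15], in B only: [1, 8, 9, 10, 13, 14]

{1, 3, 8, 9, 10, 11, 13, 14, 15}


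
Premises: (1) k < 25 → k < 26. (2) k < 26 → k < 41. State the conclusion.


Hypothetical syllogism: P → Q, Q → R ⊢ P → R
Premise 1: k < 25 → k < 26
Premise 2: k < 26 → k < 41
Chain the implications: the middle term (k < 26) links the two.
Conclusion: If k < 25, then k < 41.

If k < 25, then k < 41.


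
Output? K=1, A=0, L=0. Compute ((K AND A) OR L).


K AND A = 1&0 = 0
0 OR 0 = 0

0


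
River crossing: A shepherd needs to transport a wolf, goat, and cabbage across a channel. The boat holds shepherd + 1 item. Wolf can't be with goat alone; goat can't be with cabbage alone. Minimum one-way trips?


1. shepherd+goat → 2. shepherd ← 3. shepherd+wolf → 4. shepherd+goat ← 5. shepherd+cabbage → 6. shepherd ← 7. shepherd+goat →
Minimum trips = 7

7


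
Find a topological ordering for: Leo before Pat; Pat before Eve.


Constraints: Leo before Pat; Pat before Eve
Method: repeatedly schedule the remaining task that has no remaining task required before it.
  Step 1: remaining {Pat, Eve, Leo}; every task except Leo still has a predecessor pending → schedule Leo.
  Step 2: remaining {Pat, Eve}; every task except Pat still has a predecessor pending → schedule Pat.
  Step 3: only Eve remains → schedule Eve.
Resulting order:

Leo → Pat → Eve


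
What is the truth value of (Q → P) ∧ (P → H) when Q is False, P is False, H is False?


Q = False, P = False, H = False
Step 1: Q → P is false only when Q=True and P=False. Result: True
Step 2: P → H is false only when P=True and H=False. Result: True
Step 3: True ∧ True = True

True


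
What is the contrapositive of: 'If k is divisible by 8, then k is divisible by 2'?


Original: If k is divisible by 8, then k is divisible by 2
Contrapositive: If ¬Q, then ¬P
Negate Q: not (k is divisible by 2)
Negate P: not (k is divisible by 8)

If not (k is divisible by 2), then not (k is divisible by 8).


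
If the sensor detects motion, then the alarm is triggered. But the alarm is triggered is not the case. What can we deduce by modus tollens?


Modus tollens: P → Q, ¬Q ⊢ ¬P
P: the sensor detects motion
Q: the alarm is triggered
We have P → Q and Q is false.
By modus tollens, P must be false.

It is not the case that the sensor detects motion


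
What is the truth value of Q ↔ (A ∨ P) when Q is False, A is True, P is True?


Q = False, A = True, P = True
Step 1: A ∨ P = True OR True = True
Step 2: Q ↔ (True): true when both sides have same truth value.
Result: False ↔ True = False

False


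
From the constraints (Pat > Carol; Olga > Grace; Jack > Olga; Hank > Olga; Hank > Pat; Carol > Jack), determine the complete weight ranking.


Constraints: Pat > Carol; Olga > Grace; Jack > Olga; Hank > Olga; Hank > Pat; Carol > Jack
Method: at each step, the next-highest is the one remaining person who never appears on the smaller side of a constraint between remaining people.
  Step 1: remaining {Hank, Carol, Jack, Olga, Pat, Grace}; on the smaller side: {Carol, Jack, Olga, Pat, Grace} → Hank is next (Hank > Olga; Hank > Pat).
  Step 2: remaining {Carol, Jack, Olga, Pat, Grace}; on the smaller side: {Carol, Jack, Olga, Grace} → Pat is next (Pat > Carol).
  Step 3: remaining {Carol, Jack, Olga, Grace}; on the smaller side: {Jack, Olga, Grace} → Carol is next (Carol > Jack).
  Step 4: remaining {Jack, Olga, Grace}; on the smaller side: {Olga, Grace} → Jack is next (Jack > Olga).
  Step 5: remaining {Olga, Grace}; on the smaller side: {Grace} → Olga is next (Olga > Grace).
  Step 6: only Grace remains → lowest.
Final ranking (highest to lowest):

Hank > Pat > Carol > Jack > Olga > Grace


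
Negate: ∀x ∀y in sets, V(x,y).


Original: ∀x ∀y V(x,y)
Rule: ¬∀→∃, ¬∃→∀, negate predicate.
Negation: ∃x ∃y ¬V(x,y)

∃x ∃y ¬V(x,y)


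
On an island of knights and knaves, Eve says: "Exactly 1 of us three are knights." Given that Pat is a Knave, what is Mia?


Eve claims exactly 1 knights among Eve, Pat, Mia.
Given: Pat is a Knave.

Case 1: Eve is a Knight (tells truth)
  Then exactly 1 of the three are knights.
  Counting Eve, Pat: 1 knight(s) so far. Need 0 more → Mia = Knave.
Case 2: Eve is a Knave (lies)
  Then the count is NOT 1.
  If Mia = Knight, count = 1 = 1 → claim would be true, contradicts lie.
  If Mia = Knave, count = 0 ≠ 1 → lie confirmed ✓

Mia is a Knave.

Knave


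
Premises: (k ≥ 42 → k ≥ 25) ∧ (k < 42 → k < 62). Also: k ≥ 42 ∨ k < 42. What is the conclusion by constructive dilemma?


Constructive dilemma: (P → Q) ∧ (R → S), P ∨ R ⊢ Q ∨ S
Premise 1: k ≥ 42 → k ≥ 25
Premise 2: k < 42 → k < 62
Premise 3: k ≥ 42 ∨ k < 42
Case 1: Assuming k ≥ 42, then by Premise 1, k ≥ 25.
Case 2: Assuming k < 42, then by Premise 2, k < 62.
Since one of k ≥ 42 or k < 42 must hold, we get k ≥ 25 or k < 62.

k ≥ 25 or k < 62.


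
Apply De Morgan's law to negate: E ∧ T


De Morgan's law: ¬(P ∧ Q) ≡ ¬P ∨ ¬Q
¬(E ∧ T) = ¬E ∨ ¬T

¬E ∨ ¬T


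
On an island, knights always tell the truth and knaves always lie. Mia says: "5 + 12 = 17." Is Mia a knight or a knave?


Statement: "5 + 12 = 17."
Actual: 5 + 12 = 17
Claimed: 17
Statement is TRUE → Mia tells the truth → Knight

Knight


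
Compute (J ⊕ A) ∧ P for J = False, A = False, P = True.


J = False, A = False, P = True
Step 1: J ⊕ A = False XOR False = False
Step 2: False ∧ P = False AND True = False
XOR true when exactly one of J,A is true; then AND with P.

False


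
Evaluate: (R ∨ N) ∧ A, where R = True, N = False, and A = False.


R = True, N = False, A = False
Step 1: R ∨ N = True OR False = True
Step 2: True ∧ A = True AND False = False
OR is true when at least one operand is true; AND requires both.

False


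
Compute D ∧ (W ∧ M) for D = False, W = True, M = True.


D = False, W = True, M = True
Step 1: W ∧ M = True AND True = True
Step 2: D ∧ True = False AND True = False
AND is true only when ALL operands are true.

False


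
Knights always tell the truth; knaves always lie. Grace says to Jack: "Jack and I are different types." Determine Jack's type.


Grace says: "Jack and I are different types."
Case 1: Grace is a Knight (truth-teller)
  Statement is true → they ARE different → Jack is a Knave
Case 2: Grace is a Knave (liar)
  Statement is false → they are NOT different → Jack is a Knave
In both cases, Jack is a Knave.

Knave


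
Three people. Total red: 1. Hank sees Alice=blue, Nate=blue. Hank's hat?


Total red = 1, seen red = 0
Own red = 1 - 0 = 1
Hank's hat is red.

red


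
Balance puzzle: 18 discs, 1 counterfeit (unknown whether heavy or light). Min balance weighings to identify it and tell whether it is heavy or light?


Let n = 18. 36 possibilities (n discs × lighter/heavier); each weighing has 3 outcomes.
Bound for k weighings: say the first weighing puts j discs on each pan. If it tips, the 2j weighed discs remain suspects (each with a known direction) and k-1 weighings give 3^(k-1) outcomes; 3^(k-1) is odd, so 2j ≤ 3^(k-1) - 1. If it balances, the n - 2j unweighed discs remain with direction unknown: 2(n - 2j) ≤ 3^(k-1) - 1 by the same parity argument. Adding, n ≤ (3^(k-1) - 1) + (3^(k-1) - 1)/2 = (3^k - 3)/2, and the classical three-group strategy achieves this (3 discs in 2 weighings, 12 in 3, 39 in 4, 120 in 5).
So we need the smallest k with (3^k - 3)/2 ≥ 18.
k = 3: (3^3 - 3)/2 = 12 < 18 ✗
k = 4: (3^4 - 3)/2 = 39 ≥ 18 ✓

4


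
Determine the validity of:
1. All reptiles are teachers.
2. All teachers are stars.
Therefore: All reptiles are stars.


Premise 1: All reptiles are teachers.
Premise 2: All teachers are stars.
Conclusion: All reptiles are stars.
Barbara syllogism (AAA-1): All A are B, All B are C → All A are C.
Middle term (teachers) distributed in premise 2.

Valid


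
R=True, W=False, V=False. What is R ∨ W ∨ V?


R = True, W = False, V = False
Expression: R ∨ W ∨ V
Step 1: R ∨ W = True OR False = True
Step 2: (True) ∨ V = True OR False = True

True


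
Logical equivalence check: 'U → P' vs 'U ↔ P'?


Expression 1: U → P
Expression 2: U ↔ P
Truth table (U P | Expr1 Expr2):
  T T |   T     T
  T F |   F     F
  F T |   T     F   ← differ
  F F |   T     T
Counterexample: U=F, P=T gives Expr1 = T but Expr2 = F, so the expressions are NOT logically equivalent.

No


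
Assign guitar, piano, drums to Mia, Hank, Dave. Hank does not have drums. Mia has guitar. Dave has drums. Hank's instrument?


From clues:
  Dave → drums
  Mia → guitar
By elimination, Hank gets the remaining.

piano


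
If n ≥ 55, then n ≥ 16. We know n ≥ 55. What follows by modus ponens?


Modus ponens: P → Q, P ⊢ Q
P: n ≥ 55
Q: n ≥ 16
We have P → Q and P is true.
By modus ponens, Q must be true.

n ≥ 16


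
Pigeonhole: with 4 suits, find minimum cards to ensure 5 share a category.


Pigeonhole: to guarantee k in one of n categories, need (k-1)×n + 1.
k = 5, n = 4
Minimum = (5-1) × 4 + 1 = 4 × 4 + 1

17


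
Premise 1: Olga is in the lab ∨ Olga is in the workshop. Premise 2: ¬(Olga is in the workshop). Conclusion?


Disjunctive syllogism: P ∨ Q, ¬P ⊢ Q
Disjunction: Olga is in the lab ∨ Olga is in the workshop
We know it is not the case that Olga is in the workshop.
By disjunctive syllogism, the other disjunct must be true.

Olga is in the lab


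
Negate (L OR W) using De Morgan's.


De Morgan's law: ¬(P ∨ Q) ≡ ¬P ∧ ¬Q
¬(L ∨ W) = ¬L ∧ ¬W

¬L ∧ ¬W


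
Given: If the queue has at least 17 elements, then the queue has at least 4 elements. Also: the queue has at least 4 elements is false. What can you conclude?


Modus tollens: P → Q, ¬Q ⊢ ¬P
P: the queue has at least 17 elements
Q: the queue has at least 4 elements
We have P → Q and Q is false.
By modus tollens, P must be false.

It is not the case that the queue has at least 17 elements


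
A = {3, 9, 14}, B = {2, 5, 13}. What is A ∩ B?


A = {3, 9, 14}
B = {2, 5, 13}
Operation: intersection
Elements in both: none

∅


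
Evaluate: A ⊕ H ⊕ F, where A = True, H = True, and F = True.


A = True, H = True, F = True
Step 1: A ⊕ H = True XOR True = False
Step 2: False ⊕ F = False XOR True = True
XOR is true when an odd number of operands are true.

True


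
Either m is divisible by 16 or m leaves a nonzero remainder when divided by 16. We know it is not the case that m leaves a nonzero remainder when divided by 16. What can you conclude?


Disjunctive syllogism: P ∨ Q, ¬P ⊢ Q
Disjunction: m is divisible by 16 ∨ m leaves a nonzero remainder when divided by 16
We know it is not the case that m leaves a nonzero remainder when divided by 16.
By disjunctive syllogism, the other disjunct must be true.

m is divisible by 16


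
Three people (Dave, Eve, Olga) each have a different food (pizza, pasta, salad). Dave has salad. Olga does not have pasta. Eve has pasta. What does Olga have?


From clues:
  Dave → salad
  Eve → pasta
By elimination, Olga gets the remaining.

pizza
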